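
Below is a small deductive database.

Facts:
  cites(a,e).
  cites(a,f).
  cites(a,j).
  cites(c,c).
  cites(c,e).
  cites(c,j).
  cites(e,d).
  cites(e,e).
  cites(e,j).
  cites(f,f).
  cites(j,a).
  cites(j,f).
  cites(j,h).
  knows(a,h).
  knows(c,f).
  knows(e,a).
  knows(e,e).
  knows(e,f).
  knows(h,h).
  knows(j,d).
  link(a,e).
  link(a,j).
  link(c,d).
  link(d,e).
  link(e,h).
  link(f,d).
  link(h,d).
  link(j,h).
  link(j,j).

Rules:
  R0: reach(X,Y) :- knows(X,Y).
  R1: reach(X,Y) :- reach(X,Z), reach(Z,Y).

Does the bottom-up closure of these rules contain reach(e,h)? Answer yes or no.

yes

round 1: derive reach(a,h) via R0 from knows(a,h)
round 1: derive reach(c,f) via R0 from knows(c,f)
round 1: derive reach(e,a) via R0 from knows(e,a)
round 1: derive reach(e,e) via R0 from knows(e,e)
round 1: derive reach(e,f) via R0 from knows(e,f)
round 1: derive reach(h,h) via R0 from knows(h,h)
round 1: derive reach(j,d) via R0 from knows(j,d)
round 2: derive reach(e,h) via R1 from reach(e,a), reach(a,h)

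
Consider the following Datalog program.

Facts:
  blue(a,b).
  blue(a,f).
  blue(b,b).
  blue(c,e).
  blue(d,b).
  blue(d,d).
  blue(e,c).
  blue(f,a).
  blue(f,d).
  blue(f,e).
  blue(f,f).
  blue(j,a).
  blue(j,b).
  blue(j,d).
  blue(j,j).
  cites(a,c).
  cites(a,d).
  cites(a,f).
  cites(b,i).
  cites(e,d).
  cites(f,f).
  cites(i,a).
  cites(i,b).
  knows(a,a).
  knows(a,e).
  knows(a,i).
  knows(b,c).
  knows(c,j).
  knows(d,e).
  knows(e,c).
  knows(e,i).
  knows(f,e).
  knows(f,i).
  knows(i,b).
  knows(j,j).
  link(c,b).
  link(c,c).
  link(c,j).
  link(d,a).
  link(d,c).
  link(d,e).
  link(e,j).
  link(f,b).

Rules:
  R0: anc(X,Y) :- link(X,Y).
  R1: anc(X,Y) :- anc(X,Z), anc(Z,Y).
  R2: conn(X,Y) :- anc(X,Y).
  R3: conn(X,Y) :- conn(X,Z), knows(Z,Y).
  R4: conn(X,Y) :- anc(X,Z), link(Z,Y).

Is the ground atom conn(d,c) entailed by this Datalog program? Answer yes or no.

yes

round 1: derive anc(c,b) via R0 from link(c,b)
round 1: derive anc(c,c) via R0 from link(c,c)
round 1: derive anc(c,j) via R0 from link(c,j)
round 1: derive anc(d,a) via R0 from link(d,a)
round 1: derive anc(d,c) via R0 from link(d,c)
round 1: derive anc(d,e) via R0 from link(d,e)
round 1: derive anc(e,j) via R0 from link(e,j)
round 1: derive anc(f,b) via R0 from link(f,b)
round 2: derive anc(d,b) via R1 from anc(d,c), anc(c,b)
round 2: derive anc(d,j) via R1 from anc(d,c), anc(c,j)
round 2: derive conn(c,b) via R2 from anc(c,b)
round 2: derive conn(c,c) via R2 from anc(c,c)
round 2: derive conn(c,j) via R2 from anc(c,j)
round 2: derive conn(d,a) via R2 from anc(d,a)
round 2: derive conn(d,c) via R2 from anc(d,c)
round 2: derive conn(d,e) via R2 from anc(d,e)
round 2: derive conn(e,j) via R2 from anc(e,j)
round 2: derive conn(f,b) via R2 from anc(f,b)
round 2: derive conn(d,b) via R4 from anc(d,c), link(c,b)
round 2: derive conn(d,j) via R4 from anc(d,c), link(c,j)
round 3: derive conn(d,i) via R3 from conn(d,a), knows(a,i)
round 3: derive conn(f,c) via R3 from conn(f,b), knows(b,c)
round 4: derive conn(f,j) via R3 from conn(f,c), knows(c,j)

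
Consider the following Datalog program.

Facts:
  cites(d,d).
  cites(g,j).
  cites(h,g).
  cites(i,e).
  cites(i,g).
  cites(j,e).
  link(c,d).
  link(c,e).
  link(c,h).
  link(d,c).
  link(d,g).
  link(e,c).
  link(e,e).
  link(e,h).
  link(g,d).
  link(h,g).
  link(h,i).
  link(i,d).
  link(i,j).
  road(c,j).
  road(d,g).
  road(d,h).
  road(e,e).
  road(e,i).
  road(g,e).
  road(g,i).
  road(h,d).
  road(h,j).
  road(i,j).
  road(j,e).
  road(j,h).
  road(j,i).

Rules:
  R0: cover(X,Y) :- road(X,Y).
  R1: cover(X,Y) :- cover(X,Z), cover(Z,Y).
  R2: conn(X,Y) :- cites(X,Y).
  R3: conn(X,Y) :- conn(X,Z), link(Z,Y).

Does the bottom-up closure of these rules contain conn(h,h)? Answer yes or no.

yes

round 1: derive conn(d,d) via R2 from cites(d,d)
round 1: derive conn(g,j) via R2 from cites(g,j)
round 1: derive conn(h,g) via R2 from cites(h,g)
round 1: derive conn(i,e) via R2 from cites(i,e)
round 1: derive conn(i,g) via R2 from cites(i,g)
round 1: derive conn(j,e) via R2 from cites(j,e)
round 2: derive conn(d,c) via R3 from conn(d,d), link(d,c)
round 2: derive conn(d,g) via R3 from conn(d,d), link(d,g)
round 2: derive conn(h,d) via R3 from conn(h,g), link(g,d)
round 2: derive conn(i,c) via R3 from conn(i,e), link(e,c)
round 2: derive conn(i,d) via R3 from conn(i,g), link(g,d)
round 2: derive conn(i,h) via R3 from conn(i,e), link(e,h)
round 2: derive conn(j,c) via R3 from conn(j,e), link(e,c)
round 2: derive conn(j,h) via R3 from conn(j,e), link(e,h)
round 3: derive conn(d,e) via R3 from conn(d,c), link(c,e)
round 3: derive conn(d,h) via R3 from conn(d,c), link(c,h)
round 3: derive conn(h,c) via R3 from conn(h,d), link(d,c)
round 3: derive conn(i,i) via R3 from conn(i,h), link(h,i)
round 3: derive conn(j,d) via R3 from conn(j,c), link(c,d)
round 3: derive conn(j,g) via R3 from conn(j,h), link(h,g)
round 3: derive conn(j,i) via R3 from conn(j,h), link(h,i)
round 4: derive conn(d,i) via R3 from conn(d,h), link(h,i)
round 4: derive conn(h,e) via R3 from conn(h,c), link(c,e)
round 4: derive conn(h,h) via R3 from conn(h,c), link(c,h)
round 4: derive conn(i,j) via R3 from conn(i,i), link(i,j)
round 4: derive conn(j,j) via R3 from conn(j,i), link(i,j)
round 5: derive conn(d,j) via R3 from conn(d,i), link(i,j)
round 5: derive conn(h,i) via R3 from conn(h,h), link(h,i)
round 6: derive conn(h,j) via R3 from conn(h,i), link(i,j)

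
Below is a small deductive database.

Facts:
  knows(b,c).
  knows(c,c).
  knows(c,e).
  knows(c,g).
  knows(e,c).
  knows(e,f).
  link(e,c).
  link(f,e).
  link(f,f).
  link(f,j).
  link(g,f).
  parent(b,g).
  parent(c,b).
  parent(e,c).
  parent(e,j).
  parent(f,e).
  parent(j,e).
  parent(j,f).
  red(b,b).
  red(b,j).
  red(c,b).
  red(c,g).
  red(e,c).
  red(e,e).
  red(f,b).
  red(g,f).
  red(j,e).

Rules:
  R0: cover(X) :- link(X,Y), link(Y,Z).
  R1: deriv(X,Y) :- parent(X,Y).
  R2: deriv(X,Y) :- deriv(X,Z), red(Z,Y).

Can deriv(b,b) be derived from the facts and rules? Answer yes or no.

yes

round 1: derive deriv(b,g) via R1 from parent(b,g)
round 1: derive deriv(c,b) via R1 from parent(c,b)
round 1: derive deriv(e,c) via R1 from parent(e,c)
round 1: derive deriv(e,j) via R1 from parent(e,j)
round 1: derive deriv(f,e) via R1 from parent(f,e)
round 1: derive deriv(j,e) via R1 from parent(j,e)
round 1: derive deriv(j,f) via R1 from parent(j,f)
round 2: derive deriv(b,f) via R2 from deriv(b,g), red(g,f)
round 2: derive deriv(c,j) via R2 from deriv(c,b), red(b,j)
round 2: derive deriv(e,b) via R2 from deriv(e,c), red(c,b)
round 2: derive deriv(e,e) via R2 from deriv(e,j), red(j,e)
round 2: derive deriv(e,g) via R2 from deriv(e,c), red(c,g)
round 2: derive deriv(f,c) via R2 from deriv(f,e), red(e,c)
round 2: derive deriv(j,b) via R2 from deriv(j,f), red(f,b)
round 2: derive deriv(j,c) via R2 from deriv(j,e), red(e,c)
round 3: derive deriv(b,b) via R2 from deriv(b,f), red(f,b)
round 3: derive deriv(c,e) via R2 from deriv(c,j), red(j,e)
round 3: derive deriv(e,f) via R2 from deriv(e,g), red(g,f)
round 3: derive deriv(f,b) via R2 from deriv(f,c), red(c,b)
round 3: derive deriv(f,g) via R2 from deriv(f,c), red(c,g)
round 3: derive deriv(j,g) via R2 from deriv(j,c), red(c,g)
round 3: derive deriv(j,j) via R2 from deriv(j,b), red(b,j)
round 4: derive deriv(b,j) via R2 from deriv(b,b), red(b,j)
round 4: derive deriv(c,c) via R2 from deriv(c,e), red(e,c)
round 4: derive deriv(f,f) via R2 from deriv(f,g), red(g,f)
round 4: derive deriv(f,j) via R2 from deriv(f,b), red(b,j)
round 5: derive deriv(b,e) via R2 from deriv(b,j), red(j,e)
round 5: derive deriv(c,g) via R2 from deriv(c,c), red(c,g)
round 6: derive deriv(b,c) via R2 from deriv(b,e), red(e,c)
round 6: derive deriv(c,f) via R2 from deriv(c,g), red(g,f)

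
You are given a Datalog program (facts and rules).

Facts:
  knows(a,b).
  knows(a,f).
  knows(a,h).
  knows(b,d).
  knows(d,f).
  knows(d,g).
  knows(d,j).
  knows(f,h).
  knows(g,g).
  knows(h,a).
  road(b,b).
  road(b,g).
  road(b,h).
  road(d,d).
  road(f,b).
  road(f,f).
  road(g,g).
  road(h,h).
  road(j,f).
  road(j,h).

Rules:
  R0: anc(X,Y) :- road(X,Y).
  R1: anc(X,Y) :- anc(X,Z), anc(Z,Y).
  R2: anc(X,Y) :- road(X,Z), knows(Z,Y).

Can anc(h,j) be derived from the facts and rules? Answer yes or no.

no

round 1: derive anc(b,b) via R0 from road(b,b)
round 1: derive anc(b,g) via R0 from road(b,g)
round 1: derive anc(b,h) via R0 from road(b,h)
round 1: derive anc(d,d) via R0 from road(d,d)
round 1: derive anc(f,b) via R0 from road(f,b)
round 1: derive anc(f,f) via R0 from road(f,f)
round 1: derive anc(g,g) via R0 from road(g,g)
round 1: derive anc(h,h) via R0 from road(h,h)
round 1: derive anc(j,f) via R0 from road(j,f)
round 1: derive anc(j,h) via R0 from road(j,h)
round 1: derive anc(b,a) via R2 from road(b,h), knows(h,a)
round 1: derive anc(b,d) via R2 from road(b,b), knows(b,d)
round 1: derive anc(d,f) via R2 from road(d,d), knows(d,f)
round 1: derive anc(d,g) via R2 from road(d,d), knows(d,g)
round 1: derive anc(d,j) via R2 from road(d,d), knows(d,j)
round 1: derive anc(f,d) via R2 from road(f,b), knows(b,d)
round 1: derive anc(f,h) via R2 from road(f,f), knows(f,h)
round 1: derive anc(h,a) via R2 from road(h,h), knows(h,a)
round 1: derive anc(j,a) via R2 from road(j,h), knows(h,a)
round 2: derive anc(b,f) via R1 from anc(b,d), anc(d,f)
round 2: derive anc(b,j) via R1 from anc(b,d), anc(d,j)
round 2: derive anc(d,a) via R1 from anc(d,j), anc(j,a)
round 2: derive anc(d,b) via R1 from anc(d,f), anc(f,b)
round 2: derive anc(d,h) via R1 from anc(d,f), anc(f,h)
round 2: derive anc(f,a) via R1 from anc(f,b), anc(b,a)
round 2: derive anc(f,g) via R1 from anc(f,b), anc(b,g)
round 2: derive anc(f,j) via R1 from anc(f,d), anc(d,j)
round 2: derive anc(j,b) via R1 from anc(j,f), anc(f,b)
round 2: derive anc(j,d) via R1 from anc(j,f), anc(f,d)
round 3: derive anc(j,g) via R1 from anc(j,b), anc(b,g)
round 3: derive anc(j,j) via R1 from anc(j,b), anc(b,j)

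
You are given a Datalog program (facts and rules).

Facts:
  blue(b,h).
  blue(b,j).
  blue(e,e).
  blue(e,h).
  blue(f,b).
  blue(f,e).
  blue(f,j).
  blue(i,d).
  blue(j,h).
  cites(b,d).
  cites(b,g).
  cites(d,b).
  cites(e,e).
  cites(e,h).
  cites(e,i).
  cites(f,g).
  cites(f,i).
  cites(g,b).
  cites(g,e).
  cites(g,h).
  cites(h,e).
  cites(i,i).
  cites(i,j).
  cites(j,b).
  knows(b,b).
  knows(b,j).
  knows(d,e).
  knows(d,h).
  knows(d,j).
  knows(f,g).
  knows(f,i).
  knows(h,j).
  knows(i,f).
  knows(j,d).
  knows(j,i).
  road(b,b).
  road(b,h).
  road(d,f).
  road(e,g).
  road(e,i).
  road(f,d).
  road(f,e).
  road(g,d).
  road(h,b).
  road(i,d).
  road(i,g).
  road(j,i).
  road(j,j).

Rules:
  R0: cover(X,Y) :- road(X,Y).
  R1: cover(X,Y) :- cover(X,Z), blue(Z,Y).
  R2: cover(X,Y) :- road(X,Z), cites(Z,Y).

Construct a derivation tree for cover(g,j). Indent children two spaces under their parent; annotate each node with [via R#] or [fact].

cover(g,j)  [via R1]
  cover(g,b)  [via R2]
    road(g,d)  [fact]
    cites(d,b)  [fact]
  blue(b,j)  [fact]

round 1: derive cover(b,b) via R0 from road(b,b)
round 1: derive cover(b,h) via R0 from road(b,h)
round 1: derive cover(d,f) via R0 from road(d,f)
round 1: derive cover(e,g) via R0 from road(e,g)
round 1: derive cover(e,i) via R0 from road(e,i)
round 1: derive cover(f,d) via R0 from road(f,d)
round 1: derive cover(f,e) via R0 from road(f,e)
round 1: derive cover(g,d) via R0 from road(g,d)
round 1: derive cover(h,b) via R0 from road(h,b)
round 1: derive cover(i,d) via R0 from road(i,d)
round 1: derive cover(i,g) via R0 from road(i,g)
round 1: derive cover(j,i) via R0 from road(j,i)
round 1: derive cover(j,j) via R0 from road(j,j)
round 1: derive cover(b,d) via R2 from road(b,b), cites(b,d)
round 1: derive cover(b,e) via R2 from road(b,h), cites(h,e)
round 1: derive cover(b,g) via R2 from road(b,b), cites(b,g)
round 1: derive cover(d,g) via R2 from road(d,f), cites(f,g)
round 1: derive cover(d,i) via R2 from road(d,f), cites(f,i)
round 1: derive cover(e,b) via R2 from road(e,g), cites(g,b)
round 1: derive cover(e,e) via R2 from road(e,g), cites(g,e)
round 1: derive cover(e,h) via R2 from road(e,g), cites(g,h)
round 1: derive cover(e,j) via R2 from road(e,i), cites(i,j)
round 1: derive cover(f,b) via R2 from road(f,d), cites(d,b)
round 1: derive cover(f,h) via R2 from road(f,e), cites(e,h)
round 1: derive cover(f,i) via R2 from road(f,e), cites(e,i)
round 1: derive cover(g,b) via R2 from road(g,d), cites(d,b)
round 1: derive cover(h,d) via R2 from road(h,b), cites(b,d)
round 1: derive cover(h,g) via R2 from road(h,b), cites(b,g)
round 1: derive cover(i,b) via R2 from road(i,d), cites(d,b)
round 1: derive cover(i,e) via R2 from road(i,g), cites(g,e)
round 1: derive cover(i,h) via R2 from road(i,g), cites(g,h)
round 1: derive cover(j,b) via R2 from road(j,j), cites(j,b)
round 2: derive cover(b,j) via R1 from cover(b,b), blue(b,j)
round 2: derive cover(d,b) via R1 from cover(d,f), blue(f,b)
round 2: derive cover(d,d) via R1 from cover(d,i), blue(i,d)
round 2: derive cover(d,e) via R1 from cover(d,f), blue(f,e)
round 2: derive cover(d,j) via R1 from cover(d,f), blue(f,j)
round 2: derive cover(e,d) via R1 from cover(e,i), blue(i,d)
round 2: derive cover(f,j) via R1 from cover(f,b), blue(b,j)
round 2: derive cover(g,h) via R1 from cover(g,b), blue(b,h)
round 2: derive cover(g,j) via R1 from cover(g,b), blue(b,j)
round 2: derive cover(h,h) via R1 from cover(h,b), blue(b,h)
round 2: derive cover(h,j) via R1 from cover(h,b), blue(b,j)
round 2: derive cover(i,j) via R1 from cover(i,b), blue(b,j)
round 2: derive cover(j,d) via R1 from cover(j,i), blue(i,d)
round 2: derive cover(j,h) via R1 from cover(j,b), blue(b,h)
round 3: derive cover(d,h) via R1 from cover(d,b), blue(b,h)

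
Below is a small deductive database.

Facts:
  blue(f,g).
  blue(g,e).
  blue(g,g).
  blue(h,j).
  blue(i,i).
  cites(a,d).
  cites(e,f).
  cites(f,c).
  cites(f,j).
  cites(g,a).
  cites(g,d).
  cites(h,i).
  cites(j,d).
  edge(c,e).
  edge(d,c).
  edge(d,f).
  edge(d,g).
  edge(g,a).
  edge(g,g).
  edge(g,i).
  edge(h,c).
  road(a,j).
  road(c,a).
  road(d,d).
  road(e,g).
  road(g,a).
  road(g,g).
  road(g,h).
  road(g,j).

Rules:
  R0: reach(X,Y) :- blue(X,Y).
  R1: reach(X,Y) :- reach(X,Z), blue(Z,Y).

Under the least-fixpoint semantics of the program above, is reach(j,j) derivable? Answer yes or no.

round 1: derive reach(f,g) via R0 from blue(f,g)
round 1: derive reach(g,e) via R0 from blue(g,e)
round 1: derive reach(g,g) via R0 from blue(g,g)
round 1: derive reach(h,j) via R0 from blue(h,j)
round 1: derive reach(i,i) via R0 from blue(i,i)
round 2: derive reach(f,e) via R1 from reach(f,g), blue(g,e)

no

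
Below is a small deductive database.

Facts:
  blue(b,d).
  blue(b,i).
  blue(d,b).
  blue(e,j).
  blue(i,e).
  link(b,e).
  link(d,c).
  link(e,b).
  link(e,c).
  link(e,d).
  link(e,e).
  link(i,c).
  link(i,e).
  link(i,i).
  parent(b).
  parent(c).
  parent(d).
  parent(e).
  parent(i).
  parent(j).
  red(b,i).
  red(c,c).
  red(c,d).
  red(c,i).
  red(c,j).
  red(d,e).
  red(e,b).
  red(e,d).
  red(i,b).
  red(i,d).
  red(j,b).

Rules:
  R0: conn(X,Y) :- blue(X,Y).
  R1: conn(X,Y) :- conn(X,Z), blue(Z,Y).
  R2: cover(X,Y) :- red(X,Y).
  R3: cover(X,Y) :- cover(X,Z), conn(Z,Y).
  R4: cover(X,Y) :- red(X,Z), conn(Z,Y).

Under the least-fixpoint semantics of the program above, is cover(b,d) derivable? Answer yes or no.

round 1: derive conn(b,d) via R0 from blue(b,d)
round 1: derive conn(b,i) via R0 from blue(b,i)
round 1: derive conn(d,b) via R0 from blue(d,b)
round 1: derive conn(e,j) via R0 from blue(e,j)
round 1: derive conn(i,e) via R0 from blue(i,e)
round 1: derive cover(b,i) via R2 from red(b,i)
round 1: derive cover(c,c) via R2 from red(c,c)
round 1: derive cover(c,d) via R2 from red(c,d)
round 1: derive cover(c,i) via R2 from red(c,i)
round 1: derive cover(c,j) via R2 from red(c,j)
round 1: derive cover(d,e) via R2 from red(d,e)
round 1: derive cover(e,b) via R2 from red(e,b)
round 1: derive cover(e,d) via R2 from red(e,d)
round 1: derive cover(i,b) via R2 from red(i,b)
round 1: derive cover(i,d) via R2 from red(i,d)
round 1: derive cover(j,b) via R2 from red(j,b)
round 2: derive conn(b,b) via R1 from conn(b,d), blue(d,b)
round 2: derive conn(b,e) via R1 from conn(b,i), blue(i,e)
round 2: derive conn(d,d) via R1 from conn(d,b), blue(b,d)
round 2: derive conn(d,i) via R1 from conn(d,b), blue(b,i)
round 2: derive conn(i,j) via R1 from conn(i,e), blue(e,j)
round 2: derive cover(b,e) via R3 from cover(b,i), conn(i,e)
round 2: derive cover(c,b) via R3 from cover(c,d), conn(d,b)
round 2: derive cover(c,e) via R3 from cover(c,i), conn(i,e)
round 2: derive cover(d,j) via R3 from cover(d,e), conn(e,j)
round 2: derive cover(e,i) via R3 from cover(e,b), conn(b,i)
round 2: derive cover(i,i) via R3 from cover(i,b), conn(b,i)
round 2: derive cover(j,d) via R3 from cover(j,b), conn(b,d)
round 2: derive cover(j,i) via R3 from cover(j,b), conn(b,i)
round 3: derive conn(b,j) via R1 from conn(b,e), blue(e,j)
round 3: derive conn(d,e) via R1 from conn(d,i), blue(i,e)
round 3: derive cover(b,j) via R3 from cover(b,e), conn(e,j)
round 3: derive cover(e,e) via R3 from cover(e,b), conn(b,e)
round 3: derive cover(e,j) via R3 from cover(e,i), conn(i,j)
round 3: derive cover(i,e) via R3 from cover(i,b), conn(b,e)
round 3: derive cover(i,j) via R3 from cover(i,i), conn(i,j)
round 3: derive cover(j,e) via R3 from cover(j,b), conn(b,e)
round 3: derive cover(j,j) via R3 from cover(j,i), conn(i,j)
round 4: derive conn(d,j) via R1 from conn(d,e), blue(e,j)

no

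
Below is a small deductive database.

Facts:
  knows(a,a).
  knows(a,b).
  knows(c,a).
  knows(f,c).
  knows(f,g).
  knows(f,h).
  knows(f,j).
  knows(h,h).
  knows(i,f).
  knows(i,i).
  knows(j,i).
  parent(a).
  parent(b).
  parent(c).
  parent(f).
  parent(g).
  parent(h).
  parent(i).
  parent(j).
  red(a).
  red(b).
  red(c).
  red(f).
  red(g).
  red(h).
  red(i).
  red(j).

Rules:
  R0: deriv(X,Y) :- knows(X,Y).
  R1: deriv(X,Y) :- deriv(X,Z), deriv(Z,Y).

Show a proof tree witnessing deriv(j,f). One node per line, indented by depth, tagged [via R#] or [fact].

round 1: derive deriv(a,a) via R0 from knows(a,a)
round 1: derive deriv(a,b) via R0 from knows(a,b)
round 1: derive deriv(c,a) via R0 from knows(c,a)
round 1: derive deriv(f,c) via R0 from knows(f,c)
round 1: derive deriv(f,g) via R0 from knows(f,g)
round 1: derive deriv(f,h) via R0 from knows(f,h)
round 1: derive deriv(f,j) via R0 from knows(f,j)
round 1: derive deriv(h,h) via R0 from knows(h,h)
round 1: derive deriv(i,f) via R0 from knows(i,f)
round 1: derive deriv(i,i) via R0 from knows(i,i)
round 1: derive deriv(j,i) via R0 from knows(j,i)
round 2: derive deriv(c,b) via R1 from deriv(c,a), deriv(a,b)
round 2: derive deriv(f,a) via R1 from deriv(f,c), deriv(c,a)
round 2: derive deriv(f,i) via R1 from deriv(f,j), deriv(j,i)
round 2: derive deriv(i,c) via R1 from deriv(i,f), deriv(f,c)
round 2: derive deriv(i,g) via R1 from deriv(i,f), deriv(f,g)
round 2: derive deriv(i,h) via R1 from deriv(i,f), deriv(f,h)
round 2: derive deriv(i,j) via R1 from deriv(i,f), deriv(f,j)
round 2: derive deriv(j,f) via R1 from deriv(j,i), deriv(i,f)
round 3: derive deriv(f,b) via R1 from deriv(f,a), deriv(a,b)
round 3: derive deriv(f,f) via R1 from deriv(f,i), deriv(i,f)
round 3: derive deriv(i,a) via R1 from deriv(i,c), deriv(c,a)
round 3: derive deriv(i,b) via R1 from deriv(i,c), deriv(c,b)
round 3: derive deriv(j,a) via R1 from deriv(j,f), deriv(f,a)
round 3: derive deriv(j,c) via R1 from deriv(j,f), deriv(f,c)
round 3: derive deriv(j,g) via R1 from deriv(j,f), deriv(f,g)
round 3: derive deriv(j,h) via R1 from deriv(j,f), deriv(f,h)
round 3: derive deriv(j,j) via R1 from deriv(j,f), deriv(f,j)
round 4: derive deriv(j,b) via R1 from deriv(j,a), deriv(a,b)

deriv(j,f)  [via R1]
  deriv(j,i)  [via R0]
    knows(j,i)  [fact]
  deriv(i,f)  [via R0]
    knows(i,f)  [fact]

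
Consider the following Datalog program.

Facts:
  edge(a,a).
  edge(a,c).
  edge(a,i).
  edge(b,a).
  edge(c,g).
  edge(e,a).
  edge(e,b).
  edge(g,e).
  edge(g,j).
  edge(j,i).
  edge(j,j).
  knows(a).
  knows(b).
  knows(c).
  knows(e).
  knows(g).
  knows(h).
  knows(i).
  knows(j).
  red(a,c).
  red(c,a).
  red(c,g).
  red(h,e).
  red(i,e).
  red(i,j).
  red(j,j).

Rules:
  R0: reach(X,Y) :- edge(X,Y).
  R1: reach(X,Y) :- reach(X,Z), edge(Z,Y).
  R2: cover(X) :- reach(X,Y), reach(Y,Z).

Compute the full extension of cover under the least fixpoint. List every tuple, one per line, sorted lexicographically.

cover(a)
cover(b)
cover(c)
cover(e)
cover(g)
cover(j)

round 1: derive reach(a,a) via R0 from edge(a,a)
round 1: derive reach(a,c) via R0 from edge(a,c)
round 1: derive reach(a,i) via R0 from edge(a,i)
round 1: derive reach(b,a) via R0 from edge(b,a)
round 1: derive reach(c,g) via R0 from edge(c,g)
round 1: derive reach(e,a) via R0 from edge(e,a)
round 1: derive reach(e,b) via R0 from edge(e,b)
round 1: derive reach(g,e) via R0 from edge(g,e)
round 1: derive reach(g,j) via R0 from edge(g,j)
round 1: derive reach(j,i) via R0 from edge(j,i)
round 1: derive reach(j,j) via R0 from edge(j,j)
round 2: derive reach(a,g) via R1 from reach(a,c), edge(c,g)
round 2: derive reach(b,c) via R1 from reach(b,a), edge(a,c)
round 2: derive reach(b,i) via R1 from reach(b,a), edge(a,i)
round 2: derive reach(c,e) via R1 from reach(c,g), edge(g,e)
round 2: derive reach(c,j) via R1 from reach(c,g), edge(g,j)
round 2: derive reach(e,c) via R1 from reach(e,a), edge(a,c)
round 2: derive reach(e,i) via R1 from reach(e,a), edge(a,i)
round 2: derive reach(g,a) via R1 from reach(g,e), edge(e,a)
round 2: derive reach(g,b) via R1 from reach(g,e), edge(e,b)
round 2: derive reach(g,i) via R1 from reach(g,j), edge(j,i)
round 2: derive cover(a) via R2 from reach(a,a), reach(a,a)
round 2: derive cover(b) via R2 from reach(b,a), reach(a,a)
round 2: derive cover(c) via R2 from reach(c,g), reach(g,e)
round 2: derive cover(e) via R2 from reach(e,a), reach(a,a)
round 2: derive cover(g) via R2 from reach(g,e), reach(e,a)
round 2: derive cover(j) via R2 from reach(j,j), reach(j,i)
round 3: derive reach(a,e) via R1 from reach(a,g), edge(g,e)
round 3: derive reach(a,j) via R1 from reach(a,g), edge(g,j)
round 3: derive reach(b,g) via R1 from reach(b,c), edge(c,g)
round 3: derive reach(c,a) via R1 from reach(c,e), edge(e,a)
round 3: derive reach(c,b) via R1 from reach(c,e), edge(e,b)
round 3: derive reach(c,i) via R1 from reach(c,j), edge(j,i)
round 3: derive reach(e,g) via R1 from reach(e,c), edge(c,g)
round 3: derive reach(g,c) via R1 from reach(g,a), edge(a,c)
round 4: derive reach(a,b) via R1 from reach(a,e), edge(e,b)
round 4: derive reach(b,e) via R1 from reach(b,g), edge(g,e)
round 4: derive reach(b,j) via R1 from reach(b,g), edge(g,j)
round 4: derive reach(c,c) via R1 from reach(c,a), edge(a,c)
round 4: derive reach(e,e) via R1 from reach(e,g), edge(g,e)
round 4: derive reach(e,j) via R1 from reach(e,g), edge(g,j)
round 4: derive reach(g,g) via R1 from reach(g,c), edge(c,g)
round 5: derive reach(b,b) via R1 from reach(b,e), edge(e,b)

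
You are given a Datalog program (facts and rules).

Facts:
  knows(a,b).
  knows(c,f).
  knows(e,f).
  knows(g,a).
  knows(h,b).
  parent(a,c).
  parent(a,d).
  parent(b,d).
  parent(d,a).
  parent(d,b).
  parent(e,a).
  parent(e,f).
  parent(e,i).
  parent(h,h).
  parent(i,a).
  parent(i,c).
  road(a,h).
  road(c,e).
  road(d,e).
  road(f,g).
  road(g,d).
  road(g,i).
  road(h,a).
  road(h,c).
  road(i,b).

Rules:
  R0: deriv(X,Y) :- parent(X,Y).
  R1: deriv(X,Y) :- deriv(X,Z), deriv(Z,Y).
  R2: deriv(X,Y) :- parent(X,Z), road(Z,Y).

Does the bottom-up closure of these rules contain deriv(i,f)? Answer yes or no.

round 1: derive deriv(a,c) via R0 from parent(a,c)
round 1: derive deriv(a,d) via R0 from parent(a,d)
round 1: derive deriv(b,d) via R0 from parent(b,d)
round 1: derive deriv(d,a) via R0 from parent(d,a)
round 1: derive deriv(d,b) via R0 from parent(d,b)
round 1: derive deriv(e,a) via R0 from parent(e,a)
round 1: derive deriv(e,f) via R0 from parent(e,f)
round 1: derive deriv(e,i) via R0 from parent(e,i)
round 1: derive deriv(h,h) via R0 from parent(h,h)
round 1: derive deriv(i,a) via R0 from parent(i,a)
round 1: derive deriv(i,c) via R0 from parent(i,c)
round 1: derive deriv(a,e) via R2 from parent(a,c), road(c,e)
round 1: derive deriv(b,e) via R2 from parent(b,d), road(d,e)
round 1: derive deriv(d,h) via R2 from parent(d,a), road(a,h)
round 1: derive deriv(e,b) via R2 from parent(e,i), road(i,b)
round 1: derive deriv(e,g) via R2 from parent(e,f), road(f,g)
round 1: derive deriv(e,h) via R2 from parent(e,a), road(a,h)
round 1: derive deriv(h,a) via R2 from parent(h,h), road(h,a)
round 1: derive deriv(h,c) via R2 from parent(h,h), road(h,c)
round 1: derive deriv(i,e) via R2 from parent(i,c), road(c,e)
round 1: derive deriv(i,h) via R2 from parent(i,a), road(a,h)
round 2: derive deriv(a,a) via R1 from deriv(a,d), deriv(d,a)
round 2: derive deriv(a,b) via R1 from deriv(a,d), deriv(d,b)
round 2: derive deriv(a,f) via R1 from deriv(a,e), deriv(e,f)
round 2: derive deriv(a,g) via R1 from deriv(a,e), deriv(e,g)
round 2: derive deriv(a,h) via R1 from deriv(a,d), deriv(d,h)
round 2: derive deriv(a,i) via R1 from deriv(a,e), deriv(e,i)
round 2: derive deriv(b,a) via R1 from deriv(b,d), deriv(d,a)
round 2: derive deriv(b,b) via R1 from deriv(b,d), deriv(d,b)
round 2: derive deriv(b,f) via R1 from deriv(b,e), deriv(e,f)
round 2: derive deriv(b,g) via R1 from deriv(b,e), deriv(e,g)
round 2: derive deriv(b,h) via R1 from deriv(b,d), deriv(d,h)
round 2: derive deriv(b,i) via R1 from deriv(b,e), deriv(e,i)
round 2: derive deriv(d,c) via R1 from deriv(d,a), deriv(a,c)
round 2: derive deriv(d,d) via R1 from deriv(d,a), deriv(a,d)
round 2: derive deriv(d,e) via R1 from deriv(d,a), deriv(a,e)
round 2: derive deriv(e,c) via R1 from deriv(e,a), deriv(a,c)
round 2: derive deriv(e,d) via R1 from deriv(e,a), deriv(a,d)
round 2: derive deriv(e,e) via R1 from deriv(e,a), deriv(a,e)
round 2: derive deriv(h,d) via R1 from deriv(h,a), deriv(a,d)
round 2: derive deriv(h,e) via R1 from deriv(h,a), deriv(a,e)
round 2: derive deriv(i,b) via R1 from deriv(i,e), deriv(e,b)
round 2: derive deriv(i,d) via R1 from deriv(i,a), deriv(a,d)
round 2: derive deriv(i,f) via R1 from deriv(i,e), deriv(e,f)
round 2: derive deriv(i,g) via R1 from deriv(i,e), deriv(e,g)
round 2: derive deriv(i,i) via R1 from deriv(i,e), deriv(e,i)
round 3: derive deriv(b,c) via R1 from deriv(b,a), deriv(a,c)
round 3: derive deriv(d,f) via R1 from deriv(d,a), deriv(a,f)
round 3: derive deriv(d,g) via R1 from deriv(d,a), deriv(a,g)
round 3: derive deriv(d,i) via R1 from deriv(d,a), deriv(a,i)
round 3: derive deriv(h,b) via R1 from deriv(h,a), deriv(a,b)
round 3: derive deriv(h,f) via R1 from deriv(h,a), deriv(a,f)
round 3: derive deriv(h,g) via R1 from deriv(h,a), deriv(a,g)
round 3: derive deriv(h,i) via R1 from deriv(h,a), deriv(a,i)

yes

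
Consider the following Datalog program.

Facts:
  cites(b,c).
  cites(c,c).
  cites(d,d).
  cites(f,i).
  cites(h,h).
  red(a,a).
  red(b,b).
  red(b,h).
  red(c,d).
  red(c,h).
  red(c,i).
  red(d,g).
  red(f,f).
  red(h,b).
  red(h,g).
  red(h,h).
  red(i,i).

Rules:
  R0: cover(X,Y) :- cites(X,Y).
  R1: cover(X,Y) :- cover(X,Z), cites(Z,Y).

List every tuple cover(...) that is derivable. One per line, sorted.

round 1: derive cover(b,c) via R0 from cites(b,c)
round 1: derive cover(c,c) via R0 from cites(c,c)
round 1: derive cover(d,d) via R0 from cites(d,d)
round 1: derive cover(f,i) via R0 from cites(f,i)
round 1: derive cover(h,h) via R0 from cites(h,h)

cover(b,c)
cover(c,c)
cover(d,d)
cover(f,i)
cover(h,h)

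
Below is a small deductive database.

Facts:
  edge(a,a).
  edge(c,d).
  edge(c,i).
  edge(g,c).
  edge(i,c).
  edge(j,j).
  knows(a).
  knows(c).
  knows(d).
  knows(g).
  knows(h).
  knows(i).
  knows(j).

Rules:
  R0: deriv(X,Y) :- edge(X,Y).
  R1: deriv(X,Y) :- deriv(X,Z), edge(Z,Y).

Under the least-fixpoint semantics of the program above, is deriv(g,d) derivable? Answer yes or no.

yes

round 1: derive deriv(a,a) via R0 from edge(a,a)
round 1: derive deriv(c,d) via R0 from edge(c,d)
round 1: derive deriv(c,i) via R0 from edge(c,i)
round 1: derive deriv(g,c) via R0 from edge(g,c)
round 1: derive deriv(i,c) via R0 from edge(i,c)
round 1: derive deriv(j,j) via R0 from edge(j,j)
round 2: derive deriv(c,c) via R1 from deriv(c,i), edge(i,c)
round 2: derive deriv(g,d) via R1 from deriv(g,c), edge(c,d)
round 2: derive deriv(g,i) via R1 from deriv(g,c), edge(c,i)
round 2: derive deriv(i,d) via R1 from deriv(i,c), edge(c,d)
round 2: derive deriv(i,i) via R1 from deriv(i,c), edge(c,i)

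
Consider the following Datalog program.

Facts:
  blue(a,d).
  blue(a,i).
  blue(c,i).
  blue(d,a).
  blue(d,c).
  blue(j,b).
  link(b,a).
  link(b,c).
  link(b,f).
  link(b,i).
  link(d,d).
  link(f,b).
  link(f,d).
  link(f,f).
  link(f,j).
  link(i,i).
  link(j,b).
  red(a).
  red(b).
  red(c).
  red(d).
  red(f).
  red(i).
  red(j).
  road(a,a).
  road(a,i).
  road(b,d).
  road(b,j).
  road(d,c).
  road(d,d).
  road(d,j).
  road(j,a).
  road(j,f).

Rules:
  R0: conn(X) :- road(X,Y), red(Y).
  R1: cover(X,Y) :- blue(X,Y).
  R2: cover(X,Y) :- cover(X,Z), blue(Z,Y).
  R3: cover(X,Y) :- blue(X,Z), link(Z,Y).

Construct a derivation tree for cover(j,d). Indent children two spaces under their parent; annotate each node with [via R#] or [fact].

round 1: derive cover(a,d) via R1 from blue(a,d)
round 1: derive cover(a,i) via R1 from blue(a,i)
round 1: derive cover(c,i) via R1 from blue(c,i)
round 1: derive cover(d,a) via R1 from blue(d,a)
round 1: derive cover(d,c) via R1 from blue(d,c)
round 1: derive cover(j,b) via R1 from blue(j,b)
round 1: derive cover(j,a) via R3 from blue(j,b), link(b,a)
round 1: derive cover(j,c) via R3 from blue(j,b), link(b,c)
round 1: derive cover(j,f) via R3 from blue(j,b), link(b,f)
round 1: derive cover(j,i) via R3 from blue(j,b), link(b,i)
round 2: derive cover(a,a) via R2 from cover(a,d), blue(d,a)
round 2: derive cover(a,c) via R2 from cover(a,d), blue(d,c)
round 2: derive cover(d,d) via R2 from cover(d,a), blue(a,d)
round 2: derive cover(d,i) via R2 from cover(d,a), blue(a,i)
round 2: derive cover(j,d) via R2 from cover(j,a), blue(a,d)

cover(j,d)  [via R2]
  cover(j,a)  [via R3]
    blue(j,b)  [fact]
    link(b,a)  [fact]
  blue(a,d)  [fact]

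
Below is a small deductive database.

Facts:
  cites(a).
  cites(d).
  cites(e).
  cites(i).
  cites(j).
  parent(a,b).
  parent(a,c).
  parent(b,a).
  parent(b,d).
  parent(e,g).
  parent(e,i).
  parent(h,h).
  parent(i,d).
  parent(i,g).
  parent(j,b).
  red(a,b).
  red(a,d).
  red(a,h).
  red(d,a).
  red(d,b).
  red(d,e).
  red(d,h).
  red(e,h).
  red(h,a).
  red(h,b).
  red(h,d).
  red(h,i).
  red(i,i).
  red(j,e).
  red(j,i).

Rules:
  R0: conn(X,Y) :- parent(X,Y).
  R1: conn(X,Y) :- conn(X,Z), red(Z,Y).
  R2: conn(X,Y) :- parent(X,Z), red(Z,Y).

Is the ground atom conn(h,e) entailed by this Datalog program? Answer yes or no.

round 1: derive conn(a,b) via R0 from parent(a,b)
round 1: derive conn(a,c) via R0 from parent(a,c)
round 1: derive conn(b,a) via R0 from parent(b,a)
round 1: derive conn(b,d) via R0 from parent(b,d)
round 1: derive conn(e,g) via R0 from parent(e,g)
round 1: derive conn(e,i) via R0 from parent(e,i)
round 1: derive conn(h,h) via R0 from parent(h,h)
round 1: derive conn(i,d) via R0 from parent(i,d)
round 1: derive conn(i,g) via R0 from parent(i,g)
round 1: derive conn(j,b) via R0 from parent(j,b)
round 1: derive conn(b,b) via R2 from parent(b,a), red(a,b)
round 1: derive conn(b,e) via R2 from parent(b,d), red(d,e)
round 1: derive conn(b,h) via R2 from parent(b,a), red(a,h)
round 1: derive conn(h,a) via R2 from parent(h,h), red(h,a)
round 1: derive conn(h,b) via R2 from parent(h,h), red(h,b)
round 1: derive conn(h,d) via R2 from parent(h,h), red(h,d)
round 1: derive conn(h,i) via R2 from parent(h,h), red(h,i)
round 1: derive conn(i,a) via R2 from parent(i,d), red(d,a)
round 1: derive conn(i,b) via R2 from parent(i,d), red(d,b)
round 1: derive conn(i,e) via R2 from parent(i,d), red(d,e)
round 1: derive conn(i,h) via R2 from parent(i,d), red(d,h)
round 2: derive conn(b,i) via R1 from conn(b,h), red(h,i)
round 2: derive conn(h,e) via R1 from conn(h,d), red(d,e)
round 2: derive conn(i,i) via R1 from conn(i,h), red(h,i)

yes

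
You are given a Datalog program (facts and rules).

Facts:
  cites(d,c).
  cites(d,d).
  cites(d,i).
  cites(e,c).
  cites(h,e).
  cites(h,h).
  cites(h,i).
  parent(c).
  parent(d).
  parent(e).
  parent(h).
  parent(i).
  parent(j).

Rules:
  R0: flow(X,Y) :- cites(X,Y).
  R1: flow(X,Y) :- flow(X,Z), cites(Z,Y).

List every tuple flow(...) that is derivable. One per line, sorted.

flow(d,c)
flow(d,d)
flow(d,i)
flow(e,c)
flow(h,c)
flow(h,e)
flow(h,h)
flow(h,i)

round 1: derive flow(d,c) via R0 from cites(d,c)
round 1: derive flow(d,d) via R0 from cites(d,d)
round 1: derive flow(d,i) via R0 from cites(d,i)
round 1: derive flow(e,c) via R0 from cites(e,c)
round 1: derive flow(h,e) via R0 from cites(h,e)
round 1: derive flow(h,h) via R0 from cites(h,h)
round 1: derive flow(h,i) via R0 from cites(h,i)
round 2: derive flow(h,c) via R1 from flow(h,e), cites(e,c)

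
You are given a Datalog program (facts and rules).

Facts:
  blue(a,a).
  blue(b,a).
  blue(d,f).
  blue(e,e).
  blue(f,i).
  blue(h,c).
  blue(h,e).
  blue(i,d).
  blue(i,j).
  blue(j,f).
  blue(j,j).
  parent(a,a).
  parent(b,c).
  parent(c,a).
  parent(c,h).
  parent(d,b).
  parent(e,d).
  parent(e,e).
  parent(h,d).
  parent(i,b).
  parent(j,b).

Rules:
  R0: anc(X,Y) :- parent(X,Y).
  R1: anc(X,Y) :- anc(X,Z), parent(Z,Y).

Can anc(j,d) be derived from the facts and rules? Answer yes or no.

round 1: derive anc(a,a) via R0 from parent(a,a)
round 1: derive anc(b,c) via R0 from parent(b,c)
round 1: derive anc(c,a) via R0 from parent(c,a)
round 1: derive anc(c,h) via R0 from parent(c,h)
round 1: derive anc(d,b) via R0 from parent(d,b)
round 1: derive anc(e,d) via R0 from parent(e,d)
round 1: derive anc(e,e) via R0 from parent(e,e)
round 1: derive anc(h,d) via R0 from parent(h,d)
round 1: derive anc(i,b) via R0 from parent(i,b)
round 1: derive anc(j,b) via R0 from parent(j,b)
round 2: derive anc(b,a) via R1 from anc(b,c), parent(c,a)
round 2: derive anc(b,h) via R1 from anc(b,c), parent(c,h)
round 2: derive anc(c,d) via R1 from anc(c,h), parent(h,d)
round 2: derive anc(d,c) via R1 from anc(d,b), parent(b,c)
round 2: derive anc(e,b) via R1 from anc(e,d), parent(d,b)
round 2: derive anc(h,b) via R1 from anc(h,d), parent(d,b)
round 2: derive anc(i,c) via R1 from anc(i,b), parent(b,c)
round 2: derive anc(j,c) via R1 from anc(j,b), parent(b,c)
round 3: derive anc(b,d) via R1 from anc(b,h), parent(h,d)
round 3: derive anc(c,b) via R1 from anc(c,d), parent(d,b)
round 3: derive anc(d,a) via R1 from anc(d,c), parent(c,a)
round 3: derive anc(d,h) via R1 from anc(d,c), parent(c,h)
round 3: derive anc(e,c) via R1 from anc(e,b), parent(b,c)
round 3: derive anc(h,c) via R1 from anc(h,b), parent(b,c)
round 3: derive anc(i,a) via R1 from anc(i,c), parent(c,a)
round 3: derive anc(i,h) via R1 from anc(i,c), parent(c,h)
round 3: derive anc(j,a) via R1 from anc(j,c), parent(c,a)
round 3: derive anc(j,h) via R1 from anc(j,c), parent(c,h)
round 4: derive anc(b,b) via R1 from anc(b,d), parent(d,b)
round 4: derive anc(c,c) via R1 from anc(c,b), parent(b,c)
round 4: derive anc(d,d) via R1 from anc(d,h), parent(h,d)
round 4: derive anc(e,a) via R1 from anc(e,c), parent(c,a)
round 4: derive anc(e,h) via R1 from anc(e,c), parent(c,h)
round 4: derive anc(h,a) via R1 from anc(h,c), parent(c,a)
round 4: derive anc(h,h) via R1 from anc(h,c), parent(c,h)
round 4: derive anc(i,d) via R1 from anc(i,h), parent(h,d)
round 4: derive anc(j,d) via R1 from anc(j,h), parent(h,d)

yes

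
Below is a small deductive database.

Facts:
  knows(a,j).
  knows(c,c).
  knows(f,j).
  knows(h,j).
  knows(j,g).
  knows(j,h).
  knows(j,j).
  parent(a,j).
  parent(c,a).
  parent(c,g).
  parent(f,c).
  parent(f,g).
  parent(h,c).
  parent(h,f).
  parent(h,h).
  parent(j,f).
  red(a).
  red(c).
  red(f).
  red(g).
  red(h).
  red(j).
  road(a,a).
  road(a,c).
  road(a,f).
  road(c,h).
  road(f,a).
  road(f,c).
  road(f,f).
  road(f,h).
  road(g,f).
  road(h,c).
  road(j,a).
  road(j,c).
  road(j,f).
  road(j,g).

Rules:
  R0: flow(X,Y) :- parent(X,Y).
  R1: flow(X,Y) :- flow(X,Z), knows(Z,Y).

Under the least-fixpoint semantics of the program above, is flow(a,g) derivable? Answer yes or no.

round 1: derive flow(a,j) via R0 from parent(a,j)
round 1: derive flow(c,a) via R0 from parent(c,a)
round 1: derive flow(c,g) via R0 from parent(c,g)
round 1: derive flow(f,c) via R0 from parent(f,c)
round 1: derive flow(f,g) via R0 from parent(f,g)
round 1: derive flow(h,c) via R0 from parent(h,c)
round 1: derive flow(h,f) via R0 from parent(h,f)
round 1: derive flow(h,h) via R0 from parent(h,h)
round 1: derive flow(j,f) via R0 from parent(j,f)
round 2: derive flow(a,g) via R1 from flow(a,j), knows(j,g)
round 2: derive flow(a,h) via R1 from flow(a,j), knows(j,h)
round 2: derive flow(c,j) via R1 from flow(c,a), knows(a,j)
round 2: derive flow(h,j) via R1 from flow(h,f), knows(f,j)
round 2: derive flow(j,j) via R1 from flow(j,f), knows(f,j)
round 3: derive flow(c,h) via R1 from flow(c,j), knows(j,h)
round 3: derive flow(h,g) via R1 from flow(h,j), knows(j,g)
round 3: derive flow(j,g) via R1 from flow(j,j), knows(j,g)
round 3: derive flow(j,h) via R1 from flow(j,j), knows(j,h)

yes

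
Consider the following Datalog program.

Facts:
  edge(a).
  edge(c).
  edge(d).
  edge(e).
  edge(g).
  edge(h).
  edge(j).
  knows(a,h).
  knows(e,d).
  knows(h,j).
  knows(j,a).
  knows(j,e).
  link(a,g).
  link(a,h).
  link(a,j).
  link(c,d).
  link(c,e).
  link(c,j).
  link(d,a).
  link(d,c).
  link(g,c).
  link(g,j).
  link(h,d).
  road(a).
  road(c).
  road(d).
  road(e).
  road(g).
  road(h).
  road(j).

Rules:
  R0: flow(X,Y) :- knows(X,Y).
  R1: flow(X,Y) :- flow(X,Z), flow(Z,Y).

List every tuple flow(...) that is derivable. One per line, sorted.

flow(a,a)
flow(a,d)
flow(a,e)
flow(a,h)
flow(a,j)
flow(e,d)
flow(h,a)
flow(h,d)
flow(h,e)
flow(h,h)
flow(h,j)
flow(j,a)
flow(j,d)
flow(j,e)
flow(j,h)
flow(j,j)

round 1: derive flow(a,h) via R0 from knows(a,h)
round 1: derive flow(e,d) via R0 from knows(e,d)
round 1: derive flow(h,j) via R0 from knows(h,j)
round 1: derive flow(j,a) via R0 from knows(j,a)
round 1: derive flow(j,e) via R0 from knows(j,e)
round 2: derive flow(a,j) via R1 from flow(a,h), flow(h,j)
round 2: derive flow(h,a) via R1 from flow(h,j), flow(j,a)
round 2: derive flow(h,e) via R1 from flow(h,j), flow(j,e)
round 2: derive flow(j,d) via R1 from flow(j,e), flow(e,d)
round 2: derive flow(j,h) via R1 from flow(j,a), flow(a,h)
round 3: derive flow(a,a) via R1 from flow(a,h), flow(h,a)
round 3: derive flow(a,d) via R1 from flow(a,j), flow(j,d)
round 3: derive flow(a,e) via R1 from flow(a,h), flow(h,e)
round 3: derive flow(h,d) via R1 from flow(h,e), flow(e,d)
round 3: derive flow(h,h) via R1 from flow(h,a), flow(a,h)
round 3: derive flow(j,j) via R1 from flow(j,a), flow(a,j)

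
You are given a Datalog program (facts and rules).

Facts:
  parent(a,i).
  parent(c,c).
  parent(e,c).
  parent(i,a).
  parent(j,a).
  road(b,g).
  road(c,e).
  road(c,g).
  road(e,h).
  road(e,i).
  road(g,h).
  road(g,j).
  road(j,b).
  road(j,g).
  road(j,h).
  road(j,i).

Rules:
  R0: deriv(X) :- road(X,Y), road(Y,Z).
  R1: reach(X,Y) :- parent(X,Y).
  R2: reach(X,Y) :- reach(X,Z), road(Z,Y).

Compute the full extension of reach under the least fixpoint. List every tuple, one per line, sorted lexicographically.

reach(a,i)
reach(c,b)
reach(c,c)
reach(c,e)
reach(c,g)
reach(c,h)
reach(c,i)
reach(c,j)
reach(e,b)
reach(e,c)
reach(e,e)
reach(e,g)
reach(e,h)
reach(e,i)
reach(e,j)
reach(i,a)
reach(j,a)

round 1: derive reach(a,i) via R1 from parent(a,i)
round 1: derive reach(c,c) via R1 from parent(c,c)
round 1: derive reach(e,c) via R1 from parent(e,c)
round 1: derive reach(i,a) via R1 from parent(i,a)
round 1: derive reach(j,a) via R1 from parent(j,a)
round 2: derive reach(c,e) via R2 from reach(c,c), road(c,e)
round 2: derive reach(c,g) via R2 from reach(c,c), road(c,g)
round 2: derive reach(e,e) via R2 from reach(e,c), road(c,e)
round 2: derive reach(e,g) via R2 from reach(e,c), road(c,g)
round 3: derive reach(c,h) via R2 from reach(c,e), road(e,h)
round 3: derive reach(c,i) via R2 from reach(c,e), road(e,i)
round 3: derive reach(c,j) via R2 from reach(c,g), road(g,j)
round 3: derive reach(e,h) via R2 from reach(e,e), road(e,h)
round 3: derive reach(e,i) via R2 from reach(e,e), road(e,i)
round 3: derive reach(e,j) via R2 from reach(e,g), road(g,j)
round 4: derive reach(c,b) via R2 from reach(c,j), road(j,b)
round 4: derive reach(e,b) via R2 from reach(e,j), road(j,b)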